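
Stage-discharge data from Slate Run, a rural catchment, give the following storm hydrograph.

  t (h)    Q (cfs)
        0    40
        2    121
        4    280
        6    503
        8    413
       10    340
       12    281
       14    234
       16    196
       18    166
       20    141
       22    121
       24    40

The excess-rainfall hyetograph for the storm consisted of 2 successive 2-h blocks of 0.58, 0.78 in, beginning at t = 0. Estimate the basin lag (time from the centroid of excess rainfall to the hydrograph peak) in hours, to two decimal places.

t_L ≈ 3.85 h

Centroid of excess rainfall: t_c = Σ P_i·t̄_i / ΣP_i = 2.1471 h (block centres at 1, 3 h).
Hydrograph peak occurs at t = 6 h, so basin lag t_L = 6 − 2.1471 = 3.85 h.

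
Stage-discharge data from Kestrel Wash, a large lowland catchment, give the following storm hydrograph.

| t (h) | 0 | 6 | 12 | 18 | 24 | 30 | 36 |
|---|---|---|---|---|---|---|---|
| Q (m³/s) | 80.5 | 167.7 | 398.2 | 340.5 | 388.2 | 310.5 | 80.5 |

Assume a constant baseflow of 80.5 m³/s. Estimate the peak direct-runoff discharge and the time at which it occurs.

Q_p = 317.7 m³/s at t = 12 h

Subtracting baseflow gives direct-runoff ordinates: 0.0, 87.2, 317.7, 260.0, 307.7, 230.0, 0.0 m³/s.
The maximum is 317.7 m³/s, occurring at the reading for t = 12 h.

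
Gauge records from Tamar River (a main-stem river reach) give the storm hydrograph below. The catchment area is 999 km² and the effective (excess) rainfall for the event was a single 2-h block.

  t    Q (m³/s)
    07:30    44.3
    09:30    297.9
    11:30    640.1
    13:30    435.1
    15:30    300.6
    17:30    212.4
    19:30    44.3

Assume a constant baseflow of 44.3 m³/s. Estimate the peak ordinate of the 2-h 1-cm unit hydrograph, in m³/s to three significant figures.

Direct runoff: 0.0, 253.6, 595.8, 390.8, 256.3, 168.1, 0.0 m³/s; ΣQ_DR = 1665 m³/s, peak = 595.8 m³/s.
Runoff depth d = ΣQ_DR·Δt / A = 1665 × 7200 / (999 km²) = 12.00 mm.
The 1-cm UH is the DRH scaled by (10 mm)/d, so U_p = 595.8 × 10/12.00 = 497 m³/s.

U_p ≈ 497 m³/s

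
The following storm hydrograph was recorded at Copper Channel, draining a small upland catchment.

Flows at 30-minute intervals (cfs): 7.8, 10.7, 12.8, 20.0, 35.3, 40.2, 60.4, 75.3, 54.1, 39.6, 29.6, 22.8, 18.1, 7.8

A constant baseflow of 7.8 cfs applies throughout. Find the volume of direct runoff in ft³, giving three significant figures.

V ≈ 5.86 × 10^5 ft³

Direct-runoff ordinates (Q − Q_b): 0.0, 2.9, 5.0, 12.2, 27.5, 32.4, 52.6, 67.5, 46.3, 31.8, 21.8, 15.0, 10.3, 0.0 cfs.
ΣQ_DR = 325.3 cfs.
With Δt = 0.5 h = 1800 s, V = ΣQ_DR · Δt = 325.3 × 1800 = 5.86 × 10^5 ft³.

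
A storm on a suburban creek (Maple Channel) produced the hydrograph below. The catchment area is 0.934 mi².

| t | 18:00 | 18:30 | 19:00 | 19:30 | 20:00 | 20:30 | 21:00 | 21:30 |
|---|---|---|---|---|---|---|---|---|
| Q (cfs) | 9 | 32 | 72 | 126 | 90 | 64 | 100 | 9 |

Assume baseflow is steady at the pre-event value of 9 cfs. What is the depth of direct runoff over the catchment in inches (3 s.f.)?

Direct runoff: 0.0, 23.0, 63.0, 117.0, 81.0, 55.0, 91.0, 0.0 cfs; ΣQ_DR = 430.0 cfs.
V = ΣQ_DR · Δt = 430.0 × 1800 s = 7.740 × 10^5 ft³.
Over A = 0.934 mi², depth = V / A = 0.357 in.

d ≈ 0.357 in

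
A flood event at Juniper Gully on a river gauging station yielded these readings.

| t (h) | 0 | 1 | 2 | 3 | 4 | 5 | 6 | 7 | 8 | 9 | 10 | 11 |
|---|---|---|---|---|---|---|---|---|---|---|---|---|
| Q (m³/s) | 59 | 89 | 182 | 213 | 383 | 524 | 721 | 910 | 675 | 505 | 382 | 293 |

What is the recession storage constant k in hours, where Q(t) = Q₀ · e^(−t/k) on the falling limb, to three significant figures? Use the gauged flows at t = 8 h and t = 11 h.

k ≈ 3.59 h

On the falling limb, Q drops from 675 to 293 m³/s between t = 8 h and t = 11 h (Δt = 3 h).
k = −Δt / ln(Q₂/Q₁) = −3 / ln(293/675) = 3.59 h.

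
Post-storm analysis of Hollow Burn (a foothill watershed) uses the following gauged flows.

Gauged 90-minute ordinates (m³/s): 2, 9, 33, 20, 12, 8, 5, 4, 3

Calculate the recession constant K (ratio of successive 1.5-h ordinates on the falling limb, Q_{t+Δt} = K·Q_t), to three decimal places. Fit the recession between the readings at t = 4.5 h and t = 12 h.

Using the recession-limb readings at t = 4.5 h and t = 12 h: Q falls from 20 to 3 m³/s over 5 intervals.
K = (Q₂/Q₁)^(1/5) = (3/20)^(1/5) = 0.684.

K ≈ 0.684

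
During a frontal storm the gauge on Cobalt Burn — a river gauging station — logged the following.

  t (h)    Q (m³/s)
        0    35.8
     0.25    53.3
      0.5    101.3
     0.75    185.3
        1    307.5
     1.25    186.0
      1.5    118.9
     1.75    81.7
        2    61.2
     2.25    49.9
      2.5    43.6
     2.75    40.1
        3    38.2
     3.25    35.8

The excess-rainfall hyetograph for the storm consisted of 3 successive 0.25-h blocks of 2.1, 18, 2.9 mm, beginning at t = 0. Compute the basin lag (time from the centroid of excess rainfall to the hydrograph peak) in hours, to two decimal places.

t_L ≈ 0.62 h

Centroid of excess rainfall: t_c = Σ P_i·t̄_i / ΣP_i = 0.3837 h (block centres at 0.125, 0.375, 0.625 h).
Hydrograph peak occurs at t = 1 h, so basin lag t_L = 1 − 0.3837 = 0.62 h.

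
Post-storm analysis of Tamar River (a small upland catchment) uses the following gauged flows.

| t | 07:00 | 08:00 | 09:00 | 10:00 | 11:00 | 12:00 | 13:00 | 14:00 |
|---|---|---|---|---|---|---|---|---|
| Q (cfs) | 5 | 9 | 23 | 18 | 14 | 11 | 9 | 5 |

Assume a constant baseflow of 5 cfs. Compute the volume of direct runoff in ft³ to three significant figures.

V ≈ 1.94 × 10^5 ft³

Direct-runoff ordinates (Q − Q_b): 0.0, 4.0, 18.0, 13.0, 9.0, 6.0, 4.0, 0.0 cfs.
ΣQ_DR = 54.00 cfs.
With Δt = 1 h = 3600 s, V = ΣQ_DR · Δt = 54.00 × 3600 = 1.94 × 10^5 ft³.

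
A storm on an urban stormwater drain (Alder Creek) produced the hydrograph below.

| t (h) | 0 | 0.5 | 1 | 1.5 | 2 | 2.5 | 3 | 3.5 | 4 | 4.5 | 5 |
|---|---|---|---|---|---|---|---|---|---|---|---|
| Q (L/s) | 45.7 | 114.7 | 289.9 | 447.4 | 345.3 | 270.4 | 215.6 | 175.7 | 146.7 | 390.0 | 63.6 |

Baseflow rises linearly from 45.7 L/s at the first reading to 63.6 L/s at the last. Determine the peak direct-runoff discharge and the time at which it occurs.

Q_p = 396.33 L/s at t = 1.5 h

Subtracting baseflow gives direct-runoff ordinates: 0.00, 67.21, 240.62, 396.33, 292.44, 215.75, 159.16, 117.47, 86.68, 328.19, 0.00 L/s.
The maximum is 396.33 L/s, occurring at the reading for t = 1.5 h.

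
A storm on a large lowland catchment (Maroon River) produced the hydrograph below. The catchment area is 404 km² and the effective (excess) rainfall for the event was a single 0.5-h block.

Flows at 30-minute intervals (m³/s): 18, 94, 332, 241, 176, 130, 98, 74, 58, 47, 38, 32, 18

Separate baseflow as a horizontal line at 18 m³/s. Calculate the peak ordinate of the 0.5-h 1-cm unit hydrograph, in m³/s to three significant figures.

Direct runoff: 0.0, 76.0, 314.0, 223.0, 158.0, 112.0, 80.0, 56.0, 40.0, 29.0, 20.0, 14.0, 0.0 m³/s; ΣQ_DR = 1122 m³/s, peak = 314.0 m³/s.
Runoff depth d = ΣQ_DR·Δt / A = 1122 × 1800 / (404 km²) = 4.999 mm.
The 1-cm UH is the DRH scaled by (10 mm)/d, so U_p = 314.0 × 10/4.999 = 628 m³/s.

U_p ≈ 628 m³/s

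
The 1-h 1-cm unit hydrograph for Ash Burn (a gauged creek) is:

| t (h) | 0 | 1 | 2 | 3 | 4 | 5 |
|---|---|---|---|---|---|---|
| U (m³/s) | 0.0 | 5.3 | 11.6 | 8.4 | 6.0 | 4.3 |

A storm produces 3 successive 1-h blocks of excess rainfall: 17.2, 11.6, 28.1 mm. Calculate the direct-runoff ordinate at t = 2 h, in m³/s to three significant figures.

Q ≈ 26.1 m³/s

By discrete convolution, Q_j = Σ (P_i / 10 mm) · U_{j−i}.
At t = 2 h (j=2): Q = (17.2/10)·11.6 + (11.6/10)·5.3 + (28.1/10)·0.0 = 26.1 m³/s.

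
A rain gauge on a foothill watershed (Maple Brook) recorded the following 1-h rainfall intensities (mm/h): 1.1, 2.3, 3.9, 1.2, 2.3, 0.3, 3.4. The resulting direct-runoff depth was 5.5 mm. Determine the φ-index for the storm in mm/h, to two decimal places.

Only the 4 blocks with intensity above φ contribute runoff: 2.3, 3.9, 2.3, 3.4 mm/h.
Σ(I−φ)·Δt = d  ⇒  (2.3+3.9+2.3+3.4 − 4φ)·1 = 5.5
φ = (11.90 − 5.5/1) / 4 = 1.60 mm/h.

φ ≈ 1.60 mm/h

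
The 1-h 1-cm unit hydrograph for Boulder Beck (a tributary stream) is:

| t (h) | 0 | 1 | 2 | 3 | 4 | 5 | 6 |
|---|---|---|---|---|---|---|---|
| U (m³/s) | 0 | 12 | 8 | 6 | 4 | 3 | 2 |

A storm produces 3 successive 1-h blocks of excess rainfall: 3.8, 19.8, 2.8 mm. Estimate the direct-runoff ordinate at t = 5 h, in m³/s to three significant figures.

By discrete convolution, Q_j = Σ (P_i / 10 mm) · U_{j−i}.
At t = 5 h (j=5): Q = (3.8/10)·3 + (19.8/10)·4 + (2.8/10)·6 = 10.7 m³/s.

Q ≈ 10.7 m³/s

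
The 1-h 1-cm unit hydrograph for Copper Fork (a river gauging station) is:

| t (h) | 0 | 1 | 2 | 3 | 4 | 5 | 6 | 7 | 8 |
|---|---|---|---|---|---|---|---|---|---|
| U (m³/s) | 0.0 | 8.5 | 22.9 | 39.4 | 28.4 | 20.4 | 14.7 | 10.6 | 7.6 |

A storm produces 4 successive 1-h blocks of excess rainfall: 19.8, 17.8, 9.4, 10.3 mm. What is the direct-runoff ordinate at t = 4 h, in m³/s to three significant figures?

Q ≈ 157 m³/s

By discrete convolution, Q_j = Σ (P_i / 10 mm) · U_{j−i}.
At t = 4 h (j=4): Q = (19.8/10)·28.4 + (17.8/10)·39.4 + (9.4/10)·22.9 + (10.3/10)·8.5 = 157 m³/s.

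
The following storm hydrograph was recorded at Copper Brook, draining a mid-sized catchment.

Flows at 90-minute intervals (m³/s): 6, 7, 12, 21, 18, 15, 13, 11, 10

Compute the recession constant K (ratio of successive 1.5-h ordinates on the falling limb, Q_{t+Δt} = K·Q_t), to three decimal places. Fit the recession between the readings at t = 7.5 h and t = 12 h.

K ≈ 0.874

Using the recession-limb readings at t = 7.5 h and t = 12 h: Q falls from 15 to 10 m³/s over 3 intervals.
K = (Q₂/Q₁)^(1/3) = (10/15)^(1/3) = 0.874.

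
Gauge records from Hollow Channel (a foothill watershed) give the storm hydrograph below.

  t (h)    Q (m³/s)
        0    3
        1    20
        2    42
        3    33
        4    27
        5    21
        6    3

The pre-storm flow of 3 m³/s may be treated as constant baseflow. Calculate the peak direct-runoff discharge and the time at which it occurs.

Subtracting baseflow gives direct-runoff ordinates: 0.0, 17.0, 39.0, 30.0, 24.0, 18.0, 0.0 m³/s.
The maximum is 39.0 m³/s, occurring at the reading for t = 2 h.

Q_p = 39.0 m³/s at t = 2 h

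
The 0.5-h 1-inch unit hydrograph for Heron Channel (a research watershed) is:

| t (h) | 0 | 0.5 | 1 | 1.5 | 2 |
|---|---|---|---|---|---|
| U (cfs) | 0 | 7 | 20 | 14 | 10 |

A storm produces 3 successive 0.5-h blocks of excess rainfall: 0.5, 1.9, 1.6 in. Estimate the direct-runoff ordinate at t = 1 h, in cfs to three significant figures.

Q ≈ 23.3 cfs

By discrete convolution, Q_j = Σ (P_i / 1 in) · U_{j−i}.
At t = 1 h (j=2): Q = (0.5/1)·20 + (1.9/1)·7 + (1.6/1)·0 = 23.3 cfs.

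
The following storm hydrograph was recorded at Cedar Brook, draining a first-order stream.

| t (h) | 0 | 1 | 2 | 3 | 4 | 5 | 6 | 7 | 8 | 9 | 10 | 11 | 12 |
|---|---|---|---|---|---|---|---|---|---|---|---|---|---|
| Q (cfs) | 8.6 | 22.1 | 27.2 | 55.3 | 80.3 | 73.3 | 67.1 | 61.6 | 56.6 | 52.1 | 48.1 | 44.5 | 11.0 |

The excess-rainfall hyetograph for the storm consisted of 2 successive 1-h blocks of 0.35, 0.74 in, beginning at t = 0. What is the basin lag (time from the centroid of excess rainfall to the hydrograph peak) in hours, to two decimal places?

Centroid of excess rainfall: t_c = Σ P_i·t̄_i / ΣP_i = 1.1789 h (block centres at 0.5, 1.5 h).
Hydrograph peak occurs at t = 4 h, so basin lag t_L = 4 − 1.1789 = 2.82 h.

t_L ≈ 2.82 h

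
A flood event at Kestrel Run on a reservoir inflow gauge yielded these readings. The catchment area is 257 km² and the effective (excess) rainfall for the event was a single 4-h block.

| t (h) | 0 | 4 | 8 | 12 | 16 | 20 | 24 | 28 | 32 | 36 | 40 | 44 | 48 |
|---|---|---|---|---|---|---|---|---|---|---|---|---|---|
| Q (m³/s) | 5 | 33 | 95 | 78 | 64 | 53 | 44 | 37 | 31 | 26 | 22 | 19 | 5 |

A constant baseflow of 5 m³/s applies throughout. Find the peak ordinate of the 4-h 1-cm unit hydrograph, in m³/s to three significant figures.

Direct runoff: 0.0, 28.0, 90.0, 73.0, 59.0, 48.0, 39.0, 32.0, 26.0, 21.0, 17.0, 14.0, 0.0 m³/s; ΣQ_DR = 447.0 m³/s, peak = 90.0 m³/s.
Runoff depth d = ΣQ_DR·Δt / A = 447.0 × 14400 / (257 km²) = 25.05 mm.
The 1-cm UH is the DRH scaled by (10 mm)/d, so U_p = 90.0 × 10/25.05 = 35.9 m³/s.

U_p ≈ 35.9 m³/s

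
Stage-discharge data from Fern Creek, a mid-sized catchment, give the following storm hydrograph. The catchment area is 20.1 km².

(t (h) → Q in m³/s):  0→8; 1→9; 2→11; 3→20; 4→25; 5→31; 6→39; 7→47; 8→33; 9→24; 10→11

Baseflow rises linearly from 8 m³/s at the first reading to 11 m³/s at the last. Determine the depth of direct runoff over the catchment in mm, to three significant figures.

d ≈ 27.5 mm

Direct runoff: 0.00, 0.70, 2.40, 11.10, 15.80, 21.50, 29.20, 36.90, 22.60, 13.30, 0.00 m³/s; ΣQ_DR = 153.5 m³/s.
V = ΣQ_DR · Δt = 153.5 × 3600 s = 5.526 × 10^5 m³.
Over A = 20.1 km², depth = V / A = 27.5 mm.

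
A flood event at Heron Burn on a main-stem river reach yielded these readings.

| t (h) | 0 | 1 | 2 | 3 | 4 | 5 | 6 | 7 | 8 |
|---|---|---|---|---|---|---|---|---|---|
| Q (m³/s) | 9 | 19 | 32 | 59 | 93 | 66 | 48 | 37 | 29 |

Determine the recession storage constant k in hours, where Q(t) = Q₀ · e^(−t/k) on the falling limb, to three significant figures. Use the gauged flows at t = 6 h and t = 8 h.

On the falling limb, Q drops from 48 to 29 m³/s between t = 6 h and t = 8 h (Δt = 2 h).
k = −Δt / ln(Q₂/Q₁) = −2 / ln(29/48) = 3.97 h.

k ≈ 3.97 h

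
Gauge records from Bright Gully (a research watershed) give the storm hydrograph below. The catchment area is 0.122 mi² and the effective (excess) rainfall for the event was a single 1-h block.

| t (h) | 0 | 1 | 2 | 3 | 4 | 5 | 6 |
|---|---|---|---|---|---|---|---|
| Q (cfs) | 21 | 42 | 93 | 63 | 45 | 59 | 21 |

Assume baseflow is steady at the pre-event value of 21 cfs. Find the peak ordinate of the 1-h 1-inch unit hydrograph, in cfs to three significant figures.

U_p ≈ 28.8 cfs

Direct runoff: 0.0, 21.0, 72.0, 42.0, 24.0, 38.0, 0.0 cfs; ΣQ_DR = 197.0 cfs, peak = 72.0 cfs.
Runoff depth d = ΣQ_DR·Δt / A = 197.0 × 3600 / (0.122 mi²) = 2.502 in.
The 1-inch UH is the DRH scaled by (1 in)/d, so U_p = 72.0 × 1/2.502 = 28.8 cfs.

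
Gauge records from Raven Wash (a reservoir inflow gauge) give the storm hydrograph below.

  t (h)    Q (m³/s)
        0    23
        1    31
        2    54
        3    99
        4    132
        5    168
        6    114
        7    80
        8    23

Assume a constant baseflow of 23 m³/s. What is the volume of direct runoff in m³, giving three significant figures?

V ≈ 1.86 × 10^6 m³

Direct-runoff ordinates (Q − Q_b): 0.0, 8.0, 31.0, 76.0, 109.0, 145.0, 91.0, 57.0, 0.0 m³/s.
ΣQ_DR = 517.0 m³/s.
With Δt = 1 h = 3600 s, V = ΣQ_DR · Δt = 517.0 × 3600 = 1.86 × 10^6 m³.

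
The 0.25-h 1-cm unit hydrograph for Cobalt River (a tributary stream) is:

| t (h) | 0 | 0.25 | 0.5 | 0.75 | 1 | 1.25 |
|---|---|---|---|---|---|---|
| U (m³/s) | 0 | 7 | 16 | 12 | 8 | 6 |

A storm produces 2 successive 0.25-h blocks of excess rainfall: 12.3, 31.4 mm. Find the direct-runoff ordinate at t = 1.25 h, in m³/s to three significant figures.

By discrete convolution, Q_j = Σ (P_i / 10 mm) · U_{j−i}.
At t = 1.25 h (j=5): Q = (12.3/10)·6 + (31.4/10)·8 = 32.5 m³/s.

Q ≈ 32.5 m³/s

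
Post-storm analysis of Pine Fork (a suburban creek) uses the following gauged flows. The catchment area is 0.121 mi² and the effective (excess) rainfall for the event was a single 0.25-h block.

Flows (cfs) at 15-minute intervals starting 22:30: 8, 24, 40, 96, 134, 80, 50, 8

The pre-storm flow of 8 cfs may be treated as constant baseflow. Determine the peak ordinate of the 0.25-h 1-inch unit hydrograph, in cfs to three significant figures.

Direct runoff: 0.0, 16.0, 32.0, 88.0, 126.0, 72.0, 42.0, 0.0 cfs; ΣQ_DR = 376.0 cfs, peak = 126.0 cfs.
Runoff depth d = ΣQ_DR·Δt / A = 376.0 × 900 / (0.121 mi²) = 1.204 in.
The 1-inch UH is the DRH scaled by (1 in)/d, so U_p = 126.0 × 1/1.204 = 105 cfs.

U_p ≈ 105 cfs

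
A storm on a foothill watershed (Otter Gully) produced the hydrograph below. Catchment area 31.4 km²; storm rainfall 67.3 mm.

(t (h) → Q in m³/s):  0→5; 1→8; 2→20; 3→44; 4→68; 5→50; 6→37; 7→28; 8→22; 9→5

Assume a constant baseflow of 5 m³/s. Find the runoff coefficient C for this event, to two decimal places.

C ≈ 0.40

ΣQ_DR = 237.0 m³/s; V = ΣQ_DR·Δt = 8.532 × 10^5 m³.
Runoff depth d = V / A = 27.17 mm.
C = d / P = 27.17 / 67.3 = 0.40.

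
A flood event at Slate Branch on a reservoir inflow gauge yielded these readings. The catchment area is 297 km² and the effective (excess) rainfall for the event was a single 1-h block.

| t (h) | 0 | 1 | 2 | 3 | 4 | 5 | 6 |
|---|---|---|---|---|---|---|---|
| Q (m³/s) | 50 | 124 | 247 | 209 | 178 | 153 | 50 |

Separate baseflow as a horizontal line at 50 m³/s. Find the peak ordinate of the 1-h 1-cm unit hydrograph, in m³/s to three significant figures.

U_p ≈ 246 m³/s

Direct runoff: 0.0, 74.0, 197.0, 159.0, 128.0, 103.0, 0.0 m³/s; ΣQ_DR = 661.0 m³/s, peak = 197.0 m³/s.
Runoff depth d = ΣQ_DR·Δt / A = 661.0 × 3600 / (297 km²) = 8.012 mm.
The 1-cm UH is the DRH scaled by (10 mm)/d, so U_p = 197.0 × 10/8.012 = 246 m³/s.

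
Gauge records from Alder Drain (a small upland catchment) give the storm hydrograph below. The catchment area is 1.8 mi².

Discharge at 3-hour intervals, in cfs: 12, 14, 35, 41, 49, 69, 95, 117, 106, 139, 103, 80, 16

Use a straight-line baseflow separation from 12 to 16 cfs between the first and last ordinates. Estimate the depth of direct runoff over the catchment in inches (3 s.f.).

d ≈ 1.79 in

Direct runoff: 0.00, 1.67, 22.33, 28.00, 35.67, 55.33, 81.00, 102.67, 91.33, 124.00, 87.67, 64.33, 0.00 cfs; ΣQ_DR = 694.0 cfs.
V = ΣQ_DR · Δt = 694.0 × 10800 s = 7.495 × 10^6 ft³.
Over A = 1.8 mi², depth = V / A = 1.79 in.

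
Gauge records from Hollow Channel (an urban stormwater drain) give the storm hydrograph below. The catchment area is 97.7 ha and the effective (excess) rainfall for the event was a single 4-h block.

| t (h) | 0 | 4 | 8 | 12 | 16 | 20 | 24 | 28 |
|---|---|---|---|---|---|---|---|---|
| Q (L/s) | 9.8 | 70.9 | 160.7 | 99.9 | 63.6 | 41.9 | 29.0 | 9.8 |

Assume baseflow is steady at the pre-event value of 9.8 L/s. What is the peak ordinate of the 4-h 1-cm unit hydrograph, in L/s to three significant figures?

U_p ≈ 251 L/s

Direct runoff: 0.0, 61.1, 150.9, 90.1, 53.8, 32.1, 19.2, 0.0 L/s; ΣQ_DR = 407.2 L/s, peak = 150.9 L/s.
Runoff depth d = ΣQ_DR·Δt / A = 407.2 × 14400 / (97.7 ha) = 6.002 mm.
The 1-cm UH is the DRH scaled by (10 mm)/d, so U_p = 150.9 × 10/6.002 = 251 L/s.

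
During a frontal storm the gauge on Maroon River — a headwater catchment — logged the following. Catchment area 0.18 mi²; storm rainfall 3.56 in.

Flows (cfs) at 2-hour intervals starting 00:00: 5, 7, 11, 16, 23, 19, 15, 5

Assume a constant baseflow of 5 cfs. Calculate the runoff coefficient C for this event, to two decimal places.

ΣQ_DR = 61.00 cfs; V = ΣQ_DR·Δt = 4.392 × 10^5 ft³.
Runoff depth d = V / A = 1.050 in.
C = d / P = 1.050 / 3.56 = 0.30.

C ≈ 0.30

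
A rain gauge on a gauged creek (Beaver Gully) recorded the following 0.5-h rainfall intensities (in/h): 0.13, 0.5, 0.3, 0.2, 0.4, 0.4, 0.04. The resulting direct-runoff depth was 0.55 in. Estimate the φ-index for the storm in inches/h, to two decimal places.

Only the 5 blocks with intensity above φ contribute runoff: 0.5, 0.3, 0.2, 0.4, 0.4 in/h.
Σ(I−φ)·Δt = d  ⇒  (0.5+0.3+0.2+0.4+0.4 − 5φ)·0.5 = 0.55
φ = (1.800 − 0.55/0.5) / 5 = 0.14 in/h.

φ ≈ 0.14 in/h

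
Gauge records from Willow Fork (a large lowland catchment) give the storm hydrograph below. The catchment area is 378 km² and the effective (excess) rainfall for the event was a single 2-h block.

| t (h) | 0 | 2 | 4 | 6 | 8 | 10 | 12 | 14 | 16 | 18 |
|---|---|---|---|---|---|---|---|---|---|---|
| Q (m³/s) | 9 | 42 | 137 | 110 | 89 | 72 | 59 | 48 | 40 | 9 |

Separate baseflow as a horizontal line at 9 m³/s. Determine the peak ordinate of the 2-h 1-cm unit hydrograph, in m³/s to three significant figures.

U_p ≈ 128 m³/s

Direct runoff: 0.0, 33.0, 128.0, 101.0, 80.0, 63.0, 50.0, 39.0, 31.0, 0.0 m³/s; ΣQ_DR = 525.0 m³/s, peak = 128.0 m³/s.
Runoff depth d = ΣQ_DR·Δt / A = 525.0 × 7200 / (378 km²) = 10.00 mm.
The 1-cm UH is the DRH scaled by (10 mm)/d, so U_p = 128.0 × 10/10.00 = 128 m³/s.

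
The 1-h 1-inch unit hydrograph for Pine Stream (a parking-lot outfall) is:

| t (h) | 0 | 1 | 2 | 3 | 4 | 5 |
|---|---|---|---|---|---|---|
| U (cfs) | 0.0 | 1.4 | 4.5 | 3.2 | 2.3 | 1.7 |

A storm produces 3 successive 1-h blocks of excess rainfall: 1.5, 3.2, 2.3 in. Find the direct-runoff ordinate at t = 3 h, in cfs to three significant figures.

Q ≈ 22.4 cfs

By discrete convolution, Q_j = Σ (P_i / 1 in) · U_{j−i}.
At t = 3 h (j=3): Q = (1.5/1)·3.2 + (3.2/1)·4.5 + (2.3/1)·1.4 = 22.4 cfs.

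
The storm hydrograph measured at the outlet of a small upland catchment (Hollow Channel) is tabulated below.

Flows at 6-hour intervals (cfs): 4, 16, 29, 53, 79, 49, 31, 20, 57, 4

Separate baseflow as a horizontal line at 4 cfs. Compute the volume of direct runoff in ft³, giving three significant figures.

V ≈ 6.52 × 10^6 ft³

Direct-runoff ordinates (Q − Q_b): 0.0, 12.0, 25.0, 49.0, 75.0, 45.0, 27.0, 16.0, 53.0, 0.0 cfs.
ΣQ_DR = 302.0 cfs.
With Δt = 6 h = 21600 s, V = ΣQ_DR · Δt = 302.0 × 21600 = 6.52 × 10^6 ft³.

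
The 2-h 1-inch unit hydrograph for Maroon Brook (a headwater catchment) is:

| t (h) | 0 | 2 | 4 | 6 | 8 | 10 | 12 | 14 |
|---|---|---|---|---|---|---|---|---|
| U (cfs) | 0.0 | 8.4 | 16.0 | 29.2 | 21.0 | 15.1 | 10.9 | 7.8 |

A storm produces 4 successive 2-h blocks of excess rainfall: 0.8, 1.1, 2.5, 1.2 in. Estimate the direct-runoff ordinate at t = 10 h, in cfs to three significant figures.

By discrete convolution, Q_j = Σ (P_i / 1 in) · U_{j−i}.
At t = 10 h (j=5): Q = (0.8/1)·15.1 + (1.1/1)·21.0 + (2.5/1)·29.2 + (1.2/1)·16.0 = 127 cfs.

Q ≈ 127 cfs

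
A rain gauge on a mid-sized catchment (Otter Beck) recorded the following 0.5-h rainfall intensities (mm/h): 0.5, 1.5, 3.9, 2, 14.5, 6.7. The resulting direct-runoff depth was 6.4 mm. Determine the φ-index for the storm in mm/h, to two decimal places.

φ ≈ 4.20 mm/h

Only the 2 blocks with intensity above φ contribute runoff: 14.5, 6.7 mm/h.
Σ(I−φ)·Δt = d  ⇒  (14.5+6.7 − 2φ)·0.5 = 6.4
φ = (21.20 − 6.4/0.5) / 2 = 4.20 mm/h.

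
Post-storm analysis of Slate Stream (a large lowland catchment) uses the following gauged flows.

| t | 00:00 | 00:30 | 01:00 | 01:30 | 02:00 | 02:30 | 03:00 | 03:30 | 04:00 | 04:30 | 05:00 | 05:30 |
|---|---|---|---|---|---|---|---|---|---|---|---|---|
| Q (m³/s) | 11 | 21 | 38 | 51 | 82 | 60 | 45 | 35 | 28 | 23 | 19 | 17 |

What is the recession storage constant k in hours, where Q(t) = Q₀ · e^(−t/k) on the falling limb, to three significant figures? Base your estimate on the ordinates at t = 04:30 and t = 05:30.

k ≈ 3.31 h

On the falling limb, Q drops from 23 to 17 m³/s between t = 04:30 and t = 05:30 (Δt = 1 h).
k = −Δt / ln(Q₂/Q₁) = −1 / ln(17/23) = 3.31 h.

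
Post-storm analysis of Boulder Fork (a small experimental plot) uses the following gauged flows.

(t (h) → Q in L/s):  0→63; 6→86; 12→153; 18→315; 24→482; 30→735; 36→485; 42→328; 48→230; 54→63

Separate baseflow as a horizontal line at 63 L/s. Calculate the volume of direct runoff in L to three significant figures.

V ≈ 4.99 × 10^7 L

Direct-runoff ordinates (Q − Q_b): 0.0, 23.0, 90.0, 252.0, 419.0, 672.0, 422.0, 265.0, 167.0, 0.0 L/s.
ΣQ_DR = 2310 L/s.
With Δt = 6 h = 21600 s, V = ΣQ_DR · Δt = 2310 × 21600 = 4.99 × 10^7 L.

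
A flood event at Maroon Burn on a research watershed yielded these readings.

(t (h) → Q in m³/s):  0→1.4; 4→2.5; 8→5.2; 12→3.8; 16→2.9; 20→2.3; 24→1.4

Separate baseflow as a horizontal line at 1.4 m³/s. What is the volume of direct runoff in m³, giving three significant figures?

V ≈ 1.40 × 10^5 m³

Direct-runoff ordinates (Q − Q_b): 0.0, 1.1, 3.8, 2.4, 1.5, 0.9, 0.0 m³/s.
ΣQ_DR = 9.700 m³/s.
With Δt = 4 h = 14400 s, V = ΣQ_DR · Δt = 9.700 × 14400 = 1.40 × 10^5 m³.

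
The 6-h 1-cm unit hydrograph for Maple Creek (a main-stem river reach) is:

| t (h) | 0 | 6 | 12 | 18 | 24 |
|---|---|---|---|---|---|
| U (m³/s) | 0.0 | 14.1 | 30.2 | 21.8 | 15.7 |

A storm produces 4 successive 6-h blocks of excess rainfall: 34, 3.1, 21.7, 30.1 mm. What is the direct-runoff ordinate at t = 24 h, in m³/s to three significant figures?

Q ≈ 168 m³/s

By discrete convolution, Q_j = Σ (P_i / 10 mm) · U_{j−i}.
At t = 24 h (j=4): Q = (34/10)·15.7 + (3.1/10)·21.8 + (21.7/10)·30.2 + (30.1/10)·14.1 = 168 m³/s.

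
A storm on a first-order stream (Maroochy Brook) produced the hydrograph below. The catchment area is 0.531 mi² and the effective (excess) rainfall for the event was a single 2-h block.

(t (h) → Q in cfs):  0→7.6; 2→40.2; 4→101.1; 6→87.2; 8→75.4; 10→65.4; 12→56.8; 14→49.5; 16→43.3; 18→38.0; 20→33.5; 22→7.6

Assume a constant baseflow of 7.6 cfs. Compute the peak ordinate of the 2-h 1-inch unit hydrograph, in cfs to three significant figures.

U_p ≈ 31.1 cfs

Direct runoff: 0.0, 32.6, 93.5, 79.6, 67.8, 57.8, 49.2, 41.9, 35.7, 30.4, 25.9, 0.0 cfs; ΣQ_DR = 514.4 cfs, peak = 93.5 cfs.
Runoff depth d = ΣQ_DR·Δt / A = 514.4 × 7200 / (0.531 mi²) = 3.002 in.
The 1-inch UH is the DRH scaled by (1 in)/d, so U_p = 93.5 × 1/3.002 = 31.1 cfs.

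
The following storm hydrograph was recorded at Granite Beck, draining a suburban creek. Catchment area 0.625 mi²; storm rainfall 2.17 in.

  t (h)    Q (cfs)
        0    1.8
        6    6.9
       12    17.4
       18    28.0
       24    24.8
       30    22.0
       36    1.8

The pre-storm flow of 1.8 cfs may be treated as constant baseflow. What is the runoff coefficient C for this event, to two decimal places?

ΣQ_DR = 90.10 cfs; V = ΣQ_DR·Δt = 1.946 × 10^6 ft³.
Runoff depth d = V / A = 1.340 in.
C = d / P = 1.340 / 2.17 = 0.62.

C ≈ 0.62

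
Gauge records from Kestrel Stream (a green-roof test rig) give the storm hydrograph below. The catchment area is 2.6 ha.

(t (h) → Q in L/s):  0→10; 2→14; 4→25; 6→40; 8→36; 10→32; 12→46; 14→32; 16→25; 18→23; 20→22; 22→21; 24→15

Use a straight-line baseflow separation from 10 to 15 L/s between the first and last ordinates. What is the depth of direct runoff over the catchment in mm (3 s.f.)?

Direct runoff: 0.00, 3.58, 14.17, 28.75, 24.33, 19.92, 33.50, 19.08, 11.67, 9.25, 7.83, 6.42, 0.00 L/s; ΣQ_DR = 178.5 L/s.
V = ΣQ_DR · Δt = 178.5 × 7200 s = 1.285 × 10^6 L.
Over A = 2.6 ha, depth = V / A = 49.4 mm.

d ≈ 49.4 mm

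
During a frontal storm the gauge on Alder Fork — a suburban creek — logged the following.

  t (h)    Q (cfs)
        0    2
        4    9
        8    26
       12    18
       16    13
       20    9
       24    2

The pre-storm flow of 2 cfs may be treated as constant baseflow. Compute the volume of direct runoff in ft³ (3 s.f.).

V ≈ 9.36 × 10^5 ft³

Direct-runoff ordinates (Q − Q_b): 0.0, 7.0, 24.0, 16.0, 11.0, 7.0, 0.0 cfs.
ΣQ_DR = 65.00 cfs.
With Δt = 4 h = 14400 s, V = ΣQ_DR · Δt = 65.00 × 14400 = 9.36 × 10^5 ft³.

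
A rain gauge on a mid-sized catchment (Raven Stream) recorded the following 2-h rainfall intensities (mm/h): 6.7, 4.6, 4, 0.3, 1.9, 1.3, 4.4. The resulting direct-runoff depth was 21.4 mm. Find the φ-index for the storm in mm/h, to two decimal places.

Only the 4 blocks with intensity above φ contribute runoff: 6.7, 4.6, 4, 4.4 mm/h.
Σ(I−φ)·Δt = d  ⇒  (6.7+4.6+4+4.4 − 4φ)·2 = 21.4
φ = (19.70 − 21.4/2) / 4 = 2.25 mm/h.

φ ≈ 2.25 mm/h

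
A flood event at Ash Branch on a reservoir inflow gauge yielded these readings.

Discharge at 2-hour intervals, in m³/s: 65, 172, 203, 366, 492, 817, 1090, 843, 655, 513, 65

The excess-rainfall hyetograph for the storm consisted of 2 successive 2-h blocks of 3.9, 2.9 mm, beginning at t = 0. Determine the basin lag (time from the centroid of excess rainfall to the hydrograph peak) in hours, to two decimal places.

t_L ≈ 10.15 h

Centroid of excess rainfall: t_c = Σ P_i·t̄_i / ΣP_i = 1.8529 h (block centres at 1, 3 h).
Hydrograph peak occurs at t = 12 h, so basin lag t_L = 12 − 1.8529 = 10.15 h.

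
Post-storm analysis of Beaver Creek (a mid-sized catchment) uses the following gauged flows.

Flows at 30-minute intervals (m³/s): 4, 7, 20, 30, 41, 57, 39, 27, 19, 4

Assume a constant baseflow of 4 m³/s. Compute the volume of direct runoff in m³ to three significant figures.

V ≈ 3.74 × 10^5 m³

Direct-runoff ordinates (Q − Q_b): 0.0, 3.0, 16.0, 26.0, 37.0, 53.0, 35.0, 23.0, 15.0, 0.0 m³/s.
ΣQ_DR = 208.0 m³/s.
With Δt = 0.5 h = 1800 s, V = ΣQ_DR · Δt = 208.0 × 1800 = 3.74 × 10^5 m³.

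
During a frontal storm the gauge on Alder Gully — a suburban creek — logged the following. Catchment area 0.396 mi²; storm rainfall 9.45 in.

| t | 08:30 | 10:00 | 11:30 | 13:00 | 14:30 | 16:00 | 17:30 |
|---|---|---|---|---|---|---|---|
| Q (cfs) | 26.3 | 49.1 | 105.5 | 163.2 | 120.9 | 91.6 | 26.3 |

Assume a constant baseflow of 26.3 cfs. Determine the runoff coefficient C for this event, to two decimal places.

C ≈ 0.25

ΣQ_DR = 398.8 cfs; V = ΣQ_DR·Δt = 2.154 × 10^6 ft³.
Runoff depth d = V / A = 2.341 in.
C = d / P = 2.341 / 9.45 = 0.25.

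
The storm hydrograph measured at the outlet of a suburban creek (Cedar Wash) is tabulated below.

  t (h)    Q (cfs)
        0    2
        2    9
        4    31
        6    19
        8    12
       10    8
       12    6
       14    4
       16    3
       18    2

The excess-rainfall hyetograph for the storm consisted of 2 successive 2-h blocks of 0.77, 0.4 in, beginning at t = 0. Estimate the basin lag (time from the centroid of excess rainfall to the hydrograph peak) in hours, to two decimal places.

Centroid of excess rainfall: t_c = Σ P_i·t̄_i / ΣP_i = 1.6838 h (block centres at 1, 3 h).
Hydrograph peak occurs at t = 4 h, so basin lag t_L = 4 − 1.6838 = 2.32 h.

t_L ≈ 2.32 h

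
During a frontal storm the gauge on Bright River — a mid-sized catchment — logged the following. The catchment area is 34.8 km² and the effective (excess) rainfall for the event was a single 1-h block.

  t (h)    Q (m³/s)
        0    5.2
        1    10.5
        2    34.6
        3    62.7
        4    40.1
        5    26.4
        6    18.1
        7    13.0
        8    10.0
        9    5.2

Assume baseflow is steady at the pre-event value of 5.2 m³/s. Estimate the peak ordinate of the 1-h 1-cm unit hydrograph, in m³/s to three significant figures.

U_p ≈ 32.0 m³/s

Direct runoff: 0.0, 5.3, 29.4, 57.5, 34.9, 21.2, 12.9, 7.8, 4.8, 0.0 m³/s; ΣQ_DR = 173.8 m³/s, peak = 57.5 m³/s.
Runoff depth d = ΣQ_DR·Δt / A = 173.8 × 3600 / (34.8 km²) = 17.98 mm.
The 1-cm UH is the DRH scaled by (10 mm)/d, so U_p = 57.5 × 10/17.98 = 32.0 m³/s.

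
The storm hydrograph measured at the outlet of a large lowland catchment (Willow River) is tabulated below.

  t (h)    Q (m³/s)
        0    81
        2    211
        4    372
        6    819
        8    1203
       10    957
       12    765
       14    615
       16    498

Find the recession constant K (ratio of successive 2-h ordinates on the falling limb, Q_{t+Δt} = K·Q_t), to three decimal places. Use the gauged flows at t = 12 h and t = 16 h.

Using the recession-limb readings at t = 12 h and t = 16 h: Q falls from 765 to 498 m³/s over 2 intervals.
K = (Q₂/Q₁)^(1/2) = (498/765)^(1/2) = 0.807.

K ≈ 0.807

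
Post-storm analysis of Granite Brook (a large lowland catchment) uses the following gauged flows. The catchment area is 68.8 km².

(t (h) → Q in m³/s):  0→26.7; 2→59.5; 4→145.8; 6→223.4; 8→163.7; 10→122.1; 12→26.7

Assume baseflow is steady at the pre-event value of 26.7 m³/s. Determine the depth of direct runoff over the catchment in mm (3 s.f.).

Direct runoff: 0.0, 32.8, 119.1, 196.7, 137.0, 95.4, 0.0 m³/s; ΣQ_DR = 581.0 m³/s.
V = ΣQ_DR · Δt = 581.0 × 7200 s = 4.183 × 10^6 m³.
Over A = 68.8 km², depth = V / A = 60.8 mm.

d ≈ 60.8 mm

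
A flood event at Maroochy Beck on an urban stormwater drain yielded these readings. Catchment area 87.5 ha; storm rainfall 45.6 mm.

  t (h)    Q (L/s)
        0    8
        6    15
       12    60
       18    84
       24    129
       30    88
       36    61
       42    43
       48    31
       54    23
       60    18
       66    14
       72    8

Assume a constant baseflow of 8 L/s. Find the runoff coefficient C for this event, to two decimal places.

ΣQ_DR = 478.0 L/s; V = ΣQ_DR·Δt = 1.032 × 10^7 L.
Runoff depth d = V / A = 11.80 mm.
C = d / P = 11.80 / 45.6 = 0.26.

C ≈ 0.26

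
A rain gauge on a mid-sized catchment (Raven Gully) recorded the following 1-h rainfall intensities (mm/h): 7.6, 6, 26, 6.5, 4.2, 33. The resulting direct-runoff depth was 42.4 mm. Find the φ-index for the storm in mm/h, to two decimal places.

Only the 2 blocks with intensity above φ contribute runoff: 26, 33 mm/h.
Σ(I−φ)·Δt = d  ⇒  (26+33 − 2φ)·1 = 42.4
φ = (59.00 − 42.4/1) / 2 = 8.30 mm/h.

φ ≈ 8.30 mm/h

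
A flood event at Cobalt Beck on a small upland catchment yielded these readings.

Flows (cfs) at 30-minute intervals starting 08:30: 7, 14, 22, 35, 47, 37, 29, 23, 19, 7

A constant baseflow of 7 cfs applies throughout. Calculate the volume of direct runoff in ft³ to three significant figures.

V ≈ 3.06 × 10^5 ft³

Direct-runoff ordinates (Q − Q_b): 0.0, 7.0, 15.0, 28.0, 40.0, 30.0, 22.0, 16.0, 12.0, 0.0 cfs.
ΣQ_DR = 170.0 cfs.
With Δt = 0.5 h = 1800 s, V = ΣQ_DR · Δt = 170.0 × 1800 = 3.06 × 10^5 ft³.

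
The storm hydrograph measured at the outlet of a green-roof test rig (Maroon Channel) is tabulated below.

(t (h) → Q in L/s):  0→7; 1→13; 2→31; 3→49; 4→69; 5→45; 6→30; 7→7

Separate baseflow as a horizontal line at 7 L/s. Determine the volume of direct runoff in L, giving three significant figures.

V ≈ 7.02 × 10^5 L

Direct-runoff ordinates (Q − Q_b): 0.0, 6.0, 24.0, 42.0, 62.0, 38.0, 23.0, 0.0 L/s.
ΣQ_DR = 195.0 L/s.
With Δt = 1 h = 3600 s, V = ΣQ_DR · Δt = 195.0 × 3600 = 7.02 × 10^5 L.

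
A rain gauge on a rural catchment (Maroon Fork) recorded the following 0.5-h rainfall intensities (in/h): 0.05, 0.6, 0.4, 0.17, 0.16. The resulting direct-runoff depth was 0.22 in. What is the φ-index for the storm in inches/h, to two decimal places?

Only the 2 blocks with intensity above φ contribute runoff: 0.6, 0.4 in/h.
Σ(I−φ)·Δt = d  ⇒  (0.6+0.4 − 2φ)·0.5 = 0.22
φ = (1.000 − 0.22/0.5) / 2 = 0.28 in/h.

φ ≈ 0.28 in/h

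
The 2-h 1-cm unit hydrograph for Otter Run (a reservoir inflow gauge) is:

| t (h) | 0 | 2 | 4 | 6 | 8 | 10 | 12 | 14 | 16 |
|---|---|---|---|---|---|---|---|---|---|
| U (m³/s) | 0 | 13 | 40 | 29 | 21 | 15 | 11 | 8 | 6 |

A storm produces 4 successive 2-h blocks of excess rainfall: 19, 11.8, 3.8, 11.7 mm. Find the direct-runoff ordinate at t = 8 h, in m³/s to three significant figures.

Q ≈ 105 m³/s

By discrete convolution, Q_j = Σ (P_i / 10 mm) · U_{j−i}.
At t = 8 h (j=4): Q = (19/10)·21 + (11.8/10)·29 + (3.8/10)·40 + (11.7/10)·13 = 105 m³/s.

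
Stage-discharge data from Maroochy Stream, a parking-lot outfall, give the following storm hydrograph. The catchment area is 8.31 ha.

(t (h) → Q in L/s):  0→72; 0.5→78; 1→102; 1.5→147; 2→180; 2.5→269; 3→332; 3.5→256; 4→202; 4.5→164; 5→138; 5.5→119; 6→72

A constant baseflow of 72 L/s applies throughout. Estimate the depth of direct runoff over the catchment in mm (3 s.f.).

d ≈ 25.9 mm

Direct runoff: 0.0, 6.0, 30.0, 75.0, 108.0, 197.0, 260.0, 184.0, 130.0, 92.0, 66.0, 47.0, 0.0 L/s; ΣQ_DR = 1195 L/s.
V = ΣQ_DR · Δt = 1195 × 1800 s = 2.151 × 10^6 L.
Over A = 8.31 ha, depth = V / A = 25.9 mm.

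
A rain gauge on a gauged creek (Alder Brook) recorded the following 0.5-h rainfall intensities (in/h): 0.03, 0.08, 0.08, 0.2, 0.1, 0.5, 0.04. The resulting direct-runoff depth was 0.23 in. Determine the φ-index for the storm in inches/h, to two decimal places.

φ ≈ 0.12 in/h

Only the 2 blocks with intensity above φ contribute runoff: 0.2, 0.5 in/h.
Σ(I−φ)·Δt = d  ⇒  (0.2+0.5 − 2φ)·0.5 = 0.23
φ = (0.7000 − 0.23/0.5) / 2 = 0.12 in/h.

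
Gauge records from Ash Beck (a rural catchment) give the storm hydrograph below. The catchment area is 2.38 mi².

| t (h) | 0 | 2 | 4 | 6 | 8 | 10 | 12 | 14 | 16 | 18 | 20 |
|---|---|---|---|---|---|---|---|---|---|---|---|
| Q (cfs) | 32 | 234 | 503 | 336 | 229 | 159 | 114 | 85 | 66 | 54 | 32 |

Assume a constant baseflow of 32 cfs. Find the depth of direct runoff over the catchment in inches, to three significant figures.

d ≈ 1.94 in

Direct runoff: 0.0, 202.0, 471.0, 304.0, 197.0, 127.0, 82.0, 53.0, 34.0, 22.0, 0.0 cfs; ΣQ_DR = 1492 cfs.
V = ΣQ_DR · Δt = 1492 × 7200 s = 1.074 × 10^7 ft³.
Over A = 2.38 mi², depth = V / A = 1.94 in.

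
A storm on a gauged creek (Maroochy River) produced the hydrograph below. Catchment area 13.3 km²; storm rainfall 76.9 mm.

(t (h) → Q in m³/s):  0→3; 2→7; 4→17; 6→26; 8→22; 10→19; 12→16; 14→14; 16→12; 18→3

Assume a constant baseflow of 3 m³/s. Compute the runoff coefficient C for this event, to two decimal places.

ΣQ_DR = 109.0 m³/s; V = ΣQ_DR·Δt = 7.848 × 10^5 m³.
Runoff depth d = V / A = 59.01 mm.
C = d / P = 59.01 / 76.9 = 0.77.

C ≈ 0.77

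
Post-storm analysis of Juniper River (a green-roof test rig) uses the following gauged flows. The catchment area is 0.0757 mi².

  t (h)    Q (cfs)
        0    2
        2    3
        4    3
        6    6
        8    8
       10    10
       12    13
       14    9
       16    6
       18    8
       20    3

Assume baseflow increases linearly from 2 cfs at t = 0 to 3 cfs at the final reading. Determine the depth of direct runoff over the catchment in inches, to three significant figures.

Direct runoff: 0.00, 0.90, 0.80, 3.70, 5.60, 7.50, 10.40, 6.30, 3.20, 5.10, 0.00 cfs; ΣQ_DR = 43.50 cfs.
V = ΣQ_DR · Δt = 43.50 × 7200 s = 3.132 × 10^5 ft³.
Over A = 0.0757 mi², depth = V / A = 1.78 in.

d ≈ 1.78 in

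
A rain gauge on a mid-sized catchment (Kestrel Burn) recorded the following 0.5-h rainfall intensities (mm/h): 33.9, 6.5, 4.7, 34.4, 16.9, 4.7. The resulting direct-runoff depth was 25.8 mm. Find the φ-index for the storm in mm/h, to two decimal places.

Only the 3 blocks with intensity above φ contribute runoff: 33.9, 34.4, 16.9 mm/h.
Σ(I−φ)·Δt = d  ⇒  (33.9+34.4+16.9 − 3φ)·0.5 = 25.8
φ = (85.20 − 25.8/0.5) / 3 = 11.20 mm/h.

φ ≈ 11.20 mm/h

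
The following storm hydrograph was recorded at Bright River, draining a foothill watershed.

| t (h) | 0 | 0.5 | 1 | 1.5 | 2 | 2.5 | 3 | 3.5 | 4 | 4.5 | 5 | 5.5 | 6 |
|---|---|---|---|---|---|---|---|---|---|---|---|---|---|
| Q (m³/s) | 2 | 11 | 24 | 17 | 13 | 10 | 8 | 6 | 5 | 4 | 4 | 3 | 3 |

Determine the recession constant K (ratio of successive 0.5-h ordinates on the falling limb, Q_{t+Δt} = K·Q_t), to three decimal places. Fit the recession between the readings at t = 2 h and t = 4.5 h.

K ≈ 0.790

Using the recession-limb readings at t = 2 h and t = 4.5 h: Q falls from 13 to 4 m³/s over 5 intervals.
K = (Q₂/Q₁)^(1/5) = (4/13)^(1/5) = 0.790.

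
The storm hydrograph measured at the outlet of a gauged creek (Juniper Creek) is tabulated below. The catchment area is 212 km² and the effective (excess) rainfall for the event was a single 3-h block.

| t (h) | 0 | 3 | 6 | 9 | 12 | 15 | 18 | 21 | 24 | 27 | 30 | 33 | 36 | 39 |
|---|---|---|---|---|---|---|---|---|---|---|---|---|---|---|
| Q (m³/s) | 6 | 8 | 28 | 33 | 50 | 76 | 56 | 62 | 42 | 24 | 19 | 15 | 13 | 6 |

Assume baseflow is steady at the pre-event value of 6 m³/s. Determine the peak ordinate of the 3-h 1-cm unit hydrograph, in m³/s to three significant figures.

U_p ≈ 38.8 m³/s

Direct runoff: 0.0, 2.0, 22.0, 27.0, 44.0, 70.0, 50.0, 56.0, 36.0, 18.0, 13.0, 9.0, 7.0, 0.0 m³/s; ΣQ_DR = 354.0 m³/s, peak = 70.0 m³/s.
Runoff depth d = ΣQ_DR·Δt / A = 354.0 × 10800 / (212 km²) = 18.03 mm.
The 1-cm UH is the DRH scaled by (10 mm)/d, so U_p = 70.0 × 10/18.03 = 38.8 m³/s.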